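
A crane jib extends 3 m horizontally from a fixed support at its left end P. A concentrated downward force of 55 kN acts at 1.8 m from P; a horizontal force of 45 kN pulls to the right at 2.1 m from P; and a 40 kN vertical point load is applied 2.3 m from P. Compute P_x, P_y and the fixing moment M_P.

P_x = -45.00 kN, P_y = 95.00 kN, M_P = 191.0 kN·m

ΣF_x = 0: P_x + 45 = 0 → P_x = -45.00 kN.
ΣF_y = 0: P_y − 55 − 40 = 0 → P_y = 95.00 kN.
ΣM about P: M_P − 55·1.8 − 40·2.3 = 0 → M_P = 191.0 kN·m.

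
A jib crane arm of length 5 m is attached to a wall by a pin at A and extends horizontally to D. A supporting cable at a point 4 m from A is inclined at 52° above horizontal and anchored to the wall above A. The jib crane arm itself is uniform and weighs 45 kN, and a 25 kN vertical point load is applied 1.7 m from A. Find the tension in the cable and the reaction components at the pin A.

ΣM about A: T·sin52°·4 − 45·2.5 − 25·1.7 = 0 → T = 155/(4·0.788011) = 49.1744 ≈ 49.17 kN.
ΣF_x = 0: A_x − T·cos52° = 0 → A_x = 49.1744 × 0.615661 = 30.27 kN.
ΣF_y = 0: A_y + T·sin52° − 45 − 25 = 0 → A_y = 70 − 49.1744 × 0.788011 = 31.25 kN.

T = 49.17 kN, A_x = 30.27 kN, A_y = 31.25 kN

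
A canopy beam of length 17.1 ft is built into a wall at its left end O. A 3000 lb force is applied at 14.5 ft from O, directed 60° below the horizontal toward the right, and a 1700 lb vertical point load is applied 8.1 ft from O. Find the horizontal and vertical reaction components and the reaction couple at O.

ΣF_x = 0: O_x + 3000·cos60° = 0 → O_x = -1500 lb.
ΣF_y = 0: O_y − 3000·sin60° − 1700 = 0 → O_y = 4298 lb.
ΣM about O: M_O − 3000·sin60°·14.5 − 1700·8.1 = 0 → M_O = 51440 lb·ft.

O_x = -1500 lb, O_y = 4298 lb, M_O = 51440 lb·ft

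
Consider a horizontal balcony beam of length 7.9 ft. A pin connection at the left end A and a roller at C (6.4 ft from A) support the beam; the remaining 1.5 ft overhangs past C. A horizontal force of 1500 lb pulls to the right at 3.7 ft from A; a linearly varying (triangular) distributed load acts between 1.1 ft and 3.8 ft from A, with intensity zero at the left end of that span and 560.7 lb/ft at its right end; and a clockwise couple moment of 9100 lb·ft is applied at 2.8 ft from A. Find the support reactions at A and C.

A_x = -1500 lb, A_y = -1008 lb, C_y = 1765 lb

Resultant of the triangular load: ½ × 560.7 × 2.7 = 756.945 lb, acting at 2.9 ft from A (one-third of the span from the peak).
Taking moments about A: C_y·6.4 − (½·560.7·2.7)·2.9 − 9100 = 0 → C_y = 11295.1405/6.4 = 1764.87 ≈ 1765 lb.
ΣF_y = 0: A_y + 1764.87 − ½·560.7·2.7 = 0 → A_y = -1008 lb.
ΣF_x = 0: A_x + 1500 = 0 → A_x = -1500 lb.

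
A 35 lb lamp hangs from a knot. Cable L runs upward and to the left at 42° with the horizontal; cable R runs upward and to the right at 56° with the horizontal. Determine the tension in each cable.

T_L = 19.76 lb, T_R = 26.27 lb

ΣF_x = 0: −T_L·cos42° + T_R·cos56° = 0 → T_R = 1.32896·T_L.
ΣF_y = 0: T_L·sin42° + T_R·sin56° = 35.
Substitute: T_L·(0.669131 + 1.32896·0.829038) = 35 → T_L = 19.7641 ≈ 19.76 lb.
Then T_R = 1.32896 × 19.7641 = 26.27 lb.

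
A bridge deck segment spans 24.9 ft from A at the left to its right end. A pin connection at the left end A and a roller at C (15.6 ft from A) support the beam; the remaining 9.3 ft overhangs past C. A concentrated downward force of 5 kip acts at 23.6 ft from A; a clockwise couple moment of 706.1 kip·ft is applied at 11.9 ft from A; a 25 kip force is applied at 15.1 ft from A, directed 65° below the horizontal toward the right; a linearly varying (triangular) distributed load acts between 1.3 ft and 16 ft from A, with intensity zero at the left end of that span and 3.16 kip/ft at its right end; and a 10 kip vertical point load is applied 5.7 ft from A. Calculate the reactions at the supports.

Resultant of the triangular load: ½ × 3.16 × 14.7 = 23.226 kip, acting at 11.1 ft from A (one-third of the span from the peak).
Moments about A: C_y·15.6 − 5·23.6 − 706.1 − 25·sin65°·15.1 − (½·3.16·14.7)·11.1 − 10·5.7 = 0 → C_y = 1481.04/15.6 = 94.9385 ≈ 94.94 kip.
ΣF_y = 0: A_y + 94.9385 − 5 − 25·sin65° − ½·3.16·14.7 − 10 = 0 → A_y = -34.05 kip.
ΣF_x = 0: A_x + 25·cos65° = 0 → A_x = -10.57 kip.

A_x = -10.57 kip, A_y = -34.05 kip, C_y = 94.94 kip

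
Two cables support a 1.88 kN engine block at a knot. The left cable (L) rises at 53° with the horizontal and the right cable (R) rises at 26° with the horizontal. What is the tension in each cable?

T_L = 1.721 kN, T_R = 1.153 kN

ΣF_x = 0: −T_L·cos53° + T_R·cos26° = 0 → T_R = 0.669581·T_L.
ΣF_y = 0: T_L·sin53° + T_R·sin26° = 1.88.
Substitute: T_L·(0.798636 + 0.669581·0.438371) = 1.88 → T_L = 1.72136 ≈ 1.721 kN.
Then T_R = 0.669581 × 1.72136 = 1.153 kN.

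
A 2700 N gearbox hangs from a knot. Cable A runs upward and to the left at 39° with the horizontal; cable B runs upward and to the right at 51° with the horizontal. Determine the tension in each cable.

T_A = 1699 N, T_B = 2098 N

ΣF_x = 0: −T_A·cos39° + T_B·cos51° = 0 → T_B = 1.2349·T_A.
ΣF_y = 0: T_A·sin39° + T_B·sin51° = 2700.
Substitute: T_A·(0.62932 + 1.2349·0.777146) = 2700 → T_A = 1699.16 ≈ 1699 N.
Then T_B = 1.2349 × 1699.16 = 2098 N.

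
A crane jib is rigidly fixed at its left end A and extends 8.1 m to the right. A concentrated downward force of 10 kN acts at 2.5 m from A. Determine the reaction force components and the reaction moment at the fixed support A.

ΣF_x = 0: A_x = 0.
ΣF_y = 0: A_y − 10 = 0 → A_y = 10.00 kN.
ΣM about A: M_A − 10·2.5 = 0 → M_A = 25.00 kN·m.

A_x = 0, A_y = 10.00 kN, M_A = 25.00 kN·m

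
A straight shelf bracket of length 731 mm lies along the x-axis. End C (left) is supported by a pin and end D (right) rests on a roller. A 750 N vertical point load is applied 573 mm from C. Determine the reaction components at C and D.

Taking moments about C: D_y·731 − 750·573 = 0 → D_y = 429750/731 = 587.893 ≈ 587.9 N.
ΣF_y = 0: C_y + 587.893 − 750 = 0 → C_y = 162.1 N.
ΣF_x = 0: no horizontal applied forces, so C_x = 0.

C_x = 0, C_y = 162.1 N, D_y = 587.9 N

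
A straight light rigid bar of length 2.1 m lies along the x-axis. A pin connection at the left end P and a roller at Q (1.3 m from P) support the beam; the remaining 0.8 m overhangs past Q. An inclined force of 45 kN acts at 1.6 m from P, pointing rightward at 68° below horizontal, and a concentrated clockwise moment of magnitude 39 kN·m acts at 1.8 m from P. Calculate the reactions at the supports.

P_x = -16.86 kN, P_y = -39.63 kN, Q_y = 81.35 kN

ΣM about P: Q_y·1.3 − 45·sin68°·1.6 − 39 = 0 → Q_y = 105.757/1.3 = 81.3515 ≈ 81.35 kN.
ΣF_y = 0: P_y + 81.3515 − 45·sin68° = 0 → P_y = -39.63 kN.
ΣF_x = 0: P_x + 45·cos68° = 0 → P_x = -16.86 kN.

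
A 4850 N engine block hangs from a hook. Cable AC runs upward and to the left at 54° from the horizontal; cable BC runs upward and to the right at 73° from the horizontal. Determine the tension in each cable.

ΣF_x = 0: −T_AC·cos54° + T_BC·cos73° = 0 → T_BC = 2.0104·T_AC.
ΣF_y = 0: T_AC·sin54° + T_BC·sin73° = 4850.
Substitute: T_AC·(0.809017 + 2.0104·0.956305) = 4850 → T_AC = 1775.53 ≈ 1776 N.
Then T_BC = 2.0104 × 1775.53 = 3570 N.

T_AC = 1776 N, T_BC = 3570 N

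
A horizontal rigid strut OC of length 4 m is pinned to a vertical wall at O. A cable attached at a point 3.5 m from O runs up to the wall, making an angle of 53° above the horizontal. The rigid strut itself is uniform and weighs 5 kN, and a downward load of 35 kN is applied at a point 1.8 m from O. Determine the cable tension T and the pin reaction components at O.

T = 26.12 kN, O_x = 15.72 kN, O_y = 19.14 kN

ΣM about O: T·sin53°·3.5 − 5·2 − 35·1.8 = 0 → T = 73/(3.5·0.798636) = 26.116 ≈ 26.12 kN.
ΣF_x = 0: O_x − T·cos53° = 0 → O_x = 26.116 × 0.601815 = 15.72 kN.
ΣF_y = 0: O_y + T·sin53° − 5 − 35 = 0 → O_y = 40 − 26.116 × 0.798636 = 19.14 kN.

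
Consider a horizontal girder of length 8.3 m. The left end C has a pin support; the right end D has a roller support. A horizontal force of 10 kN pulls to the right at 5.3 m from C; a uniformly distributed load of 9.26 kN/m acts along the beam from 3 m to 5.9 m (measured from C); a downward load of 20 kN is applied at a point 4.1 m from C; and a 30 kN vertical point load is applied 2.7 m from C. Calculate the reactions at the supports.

C_x = -10.00 kN, C_y = 42.82 kN, D_y = 34.04 kN

Resultant of the distributed load: 9.26 × 2.9 = 26.854 kN at 4.45 m from C.
ΣM about C: D_y·8.3 − (9.26·2.9)·4.45 − 20·4.1 − 30·2.7 = 0 → D_y = 282.5003/8.3 = 34.0362 ≈ 34.04 kN.
ΣF_y = 0: C_y + 34.0362 − 9.26·2.9 − 20 − 30 = 0 → C_y = 42.82 kN.
ΣF_x = 0: C_x + 10 = 0 → C_x = -10.00 kN.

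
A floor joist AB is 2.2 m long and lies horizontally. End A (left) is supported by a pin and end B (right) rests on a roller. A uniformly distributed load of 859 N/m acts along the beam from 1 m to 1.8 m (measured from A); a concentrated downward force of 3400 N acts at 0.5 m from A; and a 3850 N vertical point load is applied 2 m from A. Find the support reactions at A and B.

Resultant of the distributed load: 859 × 0.8 = 687.2 N at 1.4 m from A.
Taking moments about A: B_y·2.2 − (859·0.8)·1.4 − 3400·0.5 − 3850·2 = 0 → B_y = 10362.08/2.2 = 4710.04 ≈ 4710 N.
ΣF_y = 0: A_y + 4710.04 − 859·0.8 − 3400 − 3850 = 0 → A_y = 3227 N.
ΣF_x = 0: no horizontal applied forces, so A_x = 0.

A_x = 0, A_y = 3227 N, B_y = 4710 N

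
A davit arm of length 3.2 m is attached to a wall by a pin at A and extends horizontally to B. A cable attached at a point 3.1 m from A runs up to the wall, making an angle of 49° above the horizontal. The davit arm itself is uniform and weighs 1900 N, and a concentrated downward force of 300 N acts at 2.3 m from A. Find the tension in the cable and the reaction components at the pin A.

ΣM about A: T·sin49°·3.1 − 1900·1.6 − 300·2.3 = 0 → T = 3730/(3.1·0.75471) = 1594.29 ≈ 1594 N.
ΣF_x = 0: A_x − T·cos49° = 0 → A_x = 1594.29 × 0.656059 = 1046 N.
ΣF_y = 0: A_y + T·sin49° − 1900 − 300 = 0 → A_y = 2200 − 1594.29 × 0.75471 = 996.8 N.

T = 1594 N, A_x = 1046 N, A_y = 996.8 N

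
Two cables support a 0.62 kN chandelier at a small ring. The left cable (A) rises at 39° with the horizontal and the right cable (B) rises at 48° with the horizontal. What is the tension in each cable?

ΣF_x = 0: −T_A·cos39° + T_B·cos48° = 0 → T_B = 1.16143·T_A.
ΣF_y = 0: T_A·sin39° + T_B·sin48° = 0.62.
Substitute: T_A·(0.62932 + 1.16143·0.743145) = 0.62 → T_A = 0.41543 ≈ 0.4154 kN.
Then T_B = 1.16143 × 0.41543 = 0.4825 kN.

T_A = 0.4154 kN, T_B = 0.4825 kN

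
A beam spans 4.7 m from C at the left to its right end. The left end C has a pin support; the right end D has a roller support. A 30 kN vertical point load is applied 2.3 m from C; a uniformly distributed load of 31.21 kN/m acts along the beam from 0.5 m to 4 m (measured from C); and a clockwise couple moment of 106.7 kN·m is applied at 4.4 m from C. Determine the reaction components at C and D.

C_x = 0, C_y = 49.56 kN, D_y = 89.68 kN

Resultant of the distributed load: 31.21 × 3.5 = 109.235 kN at 2.25 m from C.
ΣM about C: D_y·4.7 − 30·2.3 − (31.21·3.5)·2.25 − 106.7 = 0 → D_y = 421.47875/4.7 = 89.6763 ≈ 89.68 kN.
ΣF_y = 0: C_y + 89.6763 − 30 − 31.21·3.5 = 0 → C_y = 49.56 kN.
ΣF_x = 0: no horizontal applied forces, so C_x = 0.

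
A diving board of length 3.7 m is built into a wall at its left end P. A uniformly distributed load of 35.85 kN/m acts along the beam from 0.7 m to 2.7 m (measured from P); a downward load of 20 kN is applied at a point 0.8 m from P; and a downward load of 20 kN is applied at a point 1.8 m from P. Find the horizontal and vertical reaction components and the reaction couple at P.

Resultant of the distributed load: 35.85 × 2 = 71.7 kN at 1.7 m from P.
ΣF_x = 0: P_x = 0.
ΣF_y = 0: P_y − 35.85·2 − 20 − 20 = 0 → P_y = 111.7 kN.
ΣM about P: M_P − (35.85·2)·1.7 − 20·0.8 − 20·1.8 = 0 → M_P = 173.9 kN·m.

P_x = 0, P_y = 111.7 kN, M_P = 173.9 kN·m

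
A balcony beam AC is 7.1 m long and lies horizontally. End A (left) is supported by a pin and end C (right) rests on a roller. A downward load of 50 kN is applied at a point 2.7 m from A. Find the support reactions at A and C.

Taking moments about A: C_y·7.1 − 50·2.7 = 0 → C_y = 135/7.1 = 19.0141 ≈ 19.01 kN.
ΣF_y = 0: A_y + 19.0141 − 50 = 0 → A_y = 30.99 kN.
ΣF_x = 0: no horizontal applied forces, so A_x = 0.

A_x = 0, A_y = 30.99 kN, C_y = 19.01 kN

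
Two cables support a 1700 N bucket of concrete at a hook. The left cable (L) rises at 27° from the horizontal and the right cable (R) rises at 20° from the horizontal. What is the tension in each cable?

T_L = 2184 N, T_R = 2071 N

ΣF_x = 0: −T_L·cos27° + T_R·cos20° = 0 → T_R = 0.948189·T_L.
ΣF_y = 0: T_L·sin27° + T_R·sin20° = 1700.
Substitute: T_L·(0.45399 + 0.948189·0.34202) = 1700 → T_L = 2184.28 ≈ 2184 N.
Then T_R = 0.948189 × 2184.28 = 2071 N.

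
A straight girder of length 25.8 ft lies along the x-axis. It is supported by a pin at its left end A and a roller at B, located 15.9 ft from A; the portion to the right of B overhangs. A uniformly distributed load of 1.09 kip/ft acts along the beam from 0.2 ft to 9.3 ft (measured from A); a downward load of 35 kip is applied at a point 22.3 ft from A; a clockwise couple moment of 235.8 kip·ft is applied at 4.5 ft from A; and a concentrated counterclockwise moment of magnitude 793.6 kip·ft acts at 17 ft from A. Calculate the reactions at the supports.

Resultant of the distributed load: 1.09 × 9.1 = 9.919 kip at 4.75 ft from A.
ΣM about A: B_y·15.9 − (1.09·9.1)·4.75 − 35·22.3 − 235.8 + 793.6 = 0 → B_y = 269.81525/15.9 = 16.9695 ≈ 16.97 kip.
ΣF_y = 0: A_y + 16.9695 − 1.09·9.1 − 35 = 0 → A_y = 27.95 kip.
ΣF_x = 0: no horizontal applied forces, so A_x = 0.

A_x = 0, A_y = 27.95 kip, B_y = 16.97 kip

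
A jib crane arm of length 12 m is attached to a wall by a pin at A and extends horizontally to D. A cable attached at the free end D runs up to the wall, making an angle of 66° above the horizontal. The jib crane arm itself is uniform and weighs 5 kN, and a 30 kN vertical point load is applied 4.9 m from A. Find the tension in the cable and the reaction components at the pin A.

ΣM about A: T·sin66°·12 − 5·6 − 30·4.9 = 0 → T = 177/(12·0.913545) = 16.1459 ≈ 16.15 kN.
ΣF_x = 0: A_x − T·cos66° = 0 → A_x = 16.1459 × 0.406737 = 6.567 kN.
ΣF_y = 0: A_y + T·sin66° − 5 − 30 = 0 → A_y = 35 − 16.1459 × 0.913545 = 20.25 kN.

T = 16.15 kN, A_x = 6.567 kN, A_y = 20.25 kN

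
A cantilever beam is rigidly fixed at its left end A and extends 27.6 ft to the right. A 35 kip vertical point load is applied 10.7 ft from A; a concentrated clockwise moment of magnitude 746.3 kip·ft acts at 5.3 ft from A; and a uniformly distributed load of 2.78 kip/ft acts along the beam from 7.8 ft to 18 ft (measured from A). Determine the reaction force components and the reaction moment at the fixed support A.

A_x = 0, A_y = 63.36 kip, M_A = 1487 kip·ft

Resultant of the distributed load: 2.78 × 10.2 = 28.356 kip at 12.9 ft from A.
ΣF_x = 0: A_x = 0.
ΣF_y = 0: A_y − 35 − 2.78·10.2 = 0 → A_y = 63.36 kip.
ΣM about A: M_A − 35·10.7 − 746.3 − (2.78·10.2)·12.9 = 0 → M_A = 1487 kip·ft.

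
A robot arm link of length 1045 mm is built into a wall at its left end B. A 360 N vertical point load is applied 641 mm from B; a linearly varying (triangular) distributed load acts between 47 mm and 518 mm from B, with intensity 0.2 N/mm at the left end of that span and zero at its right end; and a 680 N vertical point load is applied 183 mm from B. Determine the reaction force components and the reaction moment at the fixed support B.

B_x = 0, B_y = 1087 N, M_B = 364800 N·mm

Resultant of the triangular load: ½ × 0.2 × 471 = 47.1 N, acting at 204 mm from B (one-third of the span from the peak).
ΣF_x = 0: B_x = 0.
ΣF_y = 0: B_y − 360 − ½·0.2·471 − 680 = 0 → B_y = 1087 N.
ΣM about B: M_B − 360·641 − (½·0.2·471)·204 − 680·183 = 0 → M_B = 364800 N·mm.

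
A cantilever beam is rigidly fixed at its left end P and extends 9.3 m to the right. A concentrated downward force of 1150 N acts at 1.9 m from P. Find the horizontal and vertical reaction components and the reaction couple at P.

ΣF_x = 0: P_x = 0.
ΣF_y = 0: P_y − 1150 = 0 → P_y = 1150 N.
ΣM about P: M_P − 1150·1.9 = 0 → M_P = 2185 N·m.

P_x = 0, P_y = 1150 N, M_P = 2185 N·m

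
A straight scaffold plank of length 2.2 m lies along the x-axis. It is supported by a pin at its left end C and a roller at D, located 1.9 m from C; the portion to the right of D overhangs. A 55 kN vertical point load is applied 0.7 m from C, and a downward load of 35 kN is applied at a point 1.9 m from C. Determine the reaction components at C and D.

Taking moments about C: D_y·1.9 − 55·0.7 − 35·1.9 = 0 → D_y = 105/1.9 = 55.2632 ≈ 55.26 kN.
ΣF_y = 0: C_y + 55.2632 − 55 − 35 = 0 → C_y = 34.74 kN.
ΣF_x = 0: no horizontal applied forces, so C_x = 0.

C_x = 0, C_y = 34.74 kN, D_y = 55.26 kN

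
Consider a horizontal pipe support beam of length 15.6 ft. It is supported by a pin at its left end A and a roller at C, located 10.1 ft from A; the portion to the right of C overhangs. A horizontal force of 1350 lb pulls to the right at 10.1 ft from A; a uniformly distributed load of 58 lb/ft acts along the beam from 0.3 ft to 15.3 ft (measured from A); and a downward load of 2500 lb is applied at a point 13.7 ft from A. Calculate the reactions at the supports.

A_x = -1350 lb, A_y = -693.0 lb, C_y = 4063 lb

Resultant of the distributed load: 58 × 15 = 870 lb at 7.8 ft from A.
ΣM about A: C_y·10.1 − (58·15)·7.8 − 2500·13.7 = 0 → C_y = 41036/10.1 = 4062.97 ≈ 4063 lb.
ΣF_y = 0: A_y + 4062.97 − 58·15 − 2500 = 0 → A_y = -693.0 lb.
ΣF_x = 0: A_x + 1350 = 0 → A_x = -1350 lb.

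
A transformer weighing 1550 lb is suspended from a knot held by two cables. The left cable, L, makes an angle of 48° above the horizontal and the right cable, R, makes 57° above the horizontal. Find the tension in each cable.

ΣF_x = 0: −T_L·cos48° + T_R·cos57° = 0 → T_R = 1.22858·T_L.
ΣF_y = 0: T_L·sin48° + T_R·sin57° = 1550.
Substitute: T_L·(0.743145 + 1.22858·0.838671) = 1550 → T_L = 873.968 ≈ 874.0 lb.
Then T_R = 1.22858 × 873.968 = 1074 lb.

T_L = 874.0 lb, T_R = 1074 lb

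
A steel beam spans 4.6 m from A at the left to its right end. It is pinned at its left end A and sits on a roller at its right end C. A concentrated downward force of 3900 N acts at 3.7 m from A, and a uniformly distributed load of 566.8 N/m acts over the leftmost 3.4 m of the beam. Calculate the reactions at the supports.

Resultant of the distributed load: 566.8 × 3.4 = 1927.12 N at 1.7 m from A.
Moments about A: C_y·4.6 − 3900·3.7 − (566.8·3.4)·1.7 = 0 → C_y = 17706.104/4.6 = 3849.15 ≈ 3849 N.
ΣF_y = 0: A_y + 3849.15 − 3900 − 566.8·3.4 = 0 → A_y = 1978 N.
ΣF_x = 0: no horizontal applied forces, so A_x = 0.

A_x = 0, A_y = 1978 N, C_y = 3849 N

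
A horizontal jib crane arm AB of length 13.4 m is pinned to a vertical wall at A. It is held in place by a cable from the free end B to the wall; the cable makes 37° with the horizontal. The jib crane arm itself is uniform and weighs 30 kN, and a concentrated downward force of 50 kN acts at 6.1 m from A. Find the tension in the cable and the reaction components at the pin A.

ΣM about A: T·sin37°·13.4 − 30·6.7 − 50·6.1 = 0 → T = 506/(13.4·0.601815) = 62.7455 ≈ 62.75 kN.
ΣF_x = 0: A_x − T·cos37° = 0 → A_x = 62.7455 × 0.798636 = 50.11 kN.
ΣF_y = 0: A_y + T·sin37° − 30 − 50 = 0 → A_y = 80 − 62.7455 × 0.601815 = 42.24 kN.

T = 62.75 kN, A_x = 50.11 kN, A_y = 42.24 kN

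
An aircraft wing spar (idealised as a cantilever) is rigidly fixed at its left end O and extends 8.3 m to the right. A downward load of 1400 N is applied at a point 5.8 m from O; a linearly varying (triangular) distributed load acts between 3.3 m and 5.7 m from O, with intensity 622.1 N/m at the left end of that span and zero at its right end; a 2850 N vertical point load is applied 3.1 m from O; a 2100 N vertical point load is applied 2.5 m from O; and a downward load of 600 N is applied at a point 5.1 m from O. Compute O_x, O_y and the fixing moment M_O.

Resultant of the triangular load: ½ × 622.1 × 2.4 = 746.52 N, acting at 4.1 m from O (one-third of the span from the peak).
ΣF_x = 0: O_x = 0.
ΣF_y = 0: O_y − 1400 − ½·622.1·2.4 − 2850 − 2100 − 600 = 0 → O_y = 7697 N.
ΣM about O: M_O − 1400·5.8 − (½·622.1·2.4)·4.1 − 2850·3.1 − 2100·2.5 − 600·5.1 = 0 → M_O = 28330 N·m.

O_x = 0, O_y = 7697 N, M_O = 28330 N·m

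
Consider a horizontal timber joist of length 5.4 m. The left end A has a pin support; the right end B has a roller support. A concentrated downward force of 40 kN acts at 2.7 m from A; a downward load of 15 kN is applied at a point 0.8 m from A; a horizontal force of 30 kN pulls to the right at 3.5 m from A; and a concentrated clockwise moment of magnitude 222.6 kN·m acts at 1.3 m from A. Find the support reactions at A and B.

A_x = -30.00 kN, A_y = -8.444 kN, B_y = 63.44 kN

ΣM about A: B_y·5.4 − 40·2.7 − 15·0.8 − 222.6 = 0 → B_y = 342.6/5.4 = 63.4444 ≈ 63.44 kN.
ΣF_y = 0: A_y + 63.4444 − 40 − 15 = 0 → A_y = -8.444 kN.
ΣF_x = 0: A_x + 30 = 0 → A_x = -30.00 kN.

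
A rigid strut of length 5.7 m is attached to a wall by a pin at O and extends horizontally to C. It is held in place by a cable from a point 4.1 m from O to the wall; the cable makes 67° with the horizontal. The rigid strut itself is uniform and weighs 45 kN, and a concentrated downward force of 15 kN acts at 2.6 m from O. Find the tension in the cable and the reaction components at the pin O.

T = 44.32 kN, O_x = 17.32 kN, O_y = 19.21 kN

ΣM about O: T·sin67°·4.1 − 45·2.85 − 15·2.6 = 0 → T = 167.25/(4.1·0.920505) = 44.3155 ≈ 44.32 kN.
ΣF_x = 0: O_x − T·cos67° = 0 → O_x = 44.3155 × 0.390731 = 17.32 kN.
ΣF_y = 0: O_y + T·sin67° − 45 − 15 = 0 → O_y = 60 − 44.3155 × 0.920505 = 19.21 kN.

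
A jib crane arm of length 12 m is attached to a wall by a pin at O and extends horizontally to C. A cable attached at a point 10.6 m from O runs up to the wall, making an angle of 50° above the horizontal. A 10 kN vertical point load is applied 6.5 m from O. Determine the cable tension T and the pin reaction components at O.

T = 8.005 kN, O_x = 5.145 kN, O_y = 3.868 kN

ΣM about O: T·sin50°·10.6 − 10·6.5 = 0 → T = 65/(10.6·0.766044) = 8.00486 ≈ 8.005 kN.
ΣF_x = 0: O_x − T·cos50° = 0 → O_x = 8.00486 × 0.642788 = 5.145 kN.
ΣF_y = 0: O_y + T·sin50° − 10 = 0 → O_y = 10 − 8.00486 × 0.766044 = 3.868 kN.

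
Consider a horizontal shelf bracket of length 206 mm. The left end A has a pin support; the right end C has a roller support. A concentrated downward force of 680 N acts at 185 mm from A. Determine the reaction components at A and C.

A_x = 0, A_y = 69.32 N, C_y = 610.7 N

ΣM about A: C_y·206 − 680·185 = 0 → C_y = 125800/206 = 610.68 ≈ 610.7 N.
ΣF_y = 0: A_y + 610.68 − 680 = 0 → A_y = 69.32 N.
ΣF_x = 0: no horizontal applied forces, so A_x = 0.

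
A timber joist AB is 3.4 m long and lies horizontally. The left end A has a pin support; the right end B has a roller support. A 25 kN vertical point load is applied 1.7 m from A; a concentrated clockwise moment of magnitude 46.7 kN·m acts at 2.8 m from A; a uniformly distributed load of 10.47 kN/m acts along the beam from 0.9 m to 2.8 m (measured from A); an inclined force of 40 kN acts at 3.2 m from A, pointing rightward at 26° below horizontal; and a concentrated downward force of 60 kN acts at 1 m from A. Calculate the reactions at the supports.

Resultant of the distributed load: 10.47 × 1.9 = 19.893 kN at 1.85 m from A.
ΣM about A: B_y·3.4 − 25·1.7 − 46.7 − (10.47·1.9)·1.85 − 40·sin26°·3.2 − 60·1 = 0 → B_y = 242.114/3.4 = 71.21 kN.
ΣF_y = 0: A_y + 71.21 − 25 − 10.47·1.9 − 40·sin26° − 60 = 0 → A_y = 51.22 kN.
ΣF_x = 0: A_x + 40·cos26° = 0 → A_x = -35.95 kN.

A_x = -35.95 kN, A_y = 51.22 kN, B_y = 71.21 kN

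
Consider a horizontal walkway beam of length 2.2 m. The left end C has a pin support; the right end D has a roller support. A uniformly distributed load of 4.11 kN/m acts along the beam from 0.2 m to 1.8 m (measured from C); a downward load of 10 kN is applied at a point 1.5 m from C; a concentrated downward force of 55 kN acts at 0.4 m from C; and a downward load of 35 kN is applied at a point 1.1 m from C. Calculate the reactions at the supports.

Resultant of the distributed load: 4.11 × 1.6 = 6.576 kN at 1 m from C.
ΣM about C: D_y·2.2 − (4.11·1.6)·1 − 10·1.5 − 55·0.4 − 35·1.1 = 0 → D_y = 82.076/2.2 = 37.3073 ≈ 37.31 kN.
ΣF_y = 0: C_y + 37.3073 − 4.11·1.6 − 10 − 55 − 35 = 0 → C_y = 69.27 kN.
ΣF_x = 0: no horizontal applied forces, so C_x = 0.

C_x = 0, C_y = 69.27 kN, D_y = 37.31 kN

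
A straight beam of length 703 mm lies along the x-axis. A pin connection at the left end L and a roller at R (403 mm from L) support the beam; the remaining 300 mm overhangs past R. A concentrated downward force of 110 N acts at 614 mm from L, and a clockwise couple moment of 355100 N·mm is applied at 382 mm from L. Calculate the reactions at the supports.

Taking moments about L: R_y·403 − 110·614 − 355100 = 0 → R_y = 422640/403 = 1048.73 ≈ 1049 N.
ΣF_y = 0: L_y + 1048.73 − 110 = 0 → L_y = -938.7 N.
ΣF_x = 0: no horizontal applied forces, so L_x = 0.

L_x = 0, L_y = -938.7 N, R_y = 1049 N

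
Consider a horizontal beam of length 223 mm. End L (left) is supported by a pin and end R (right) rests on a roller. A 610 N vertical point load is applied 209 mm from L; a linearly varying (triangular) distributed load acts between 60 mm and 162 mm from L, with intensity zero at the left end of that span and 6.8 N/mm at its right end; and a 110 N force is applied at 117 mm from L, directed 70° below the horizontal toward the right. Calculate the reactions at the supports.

Resultant of the triangular load: ½ × 6.8 × 102 = 346.8 N, acting at 128 mm from L (one-third of the span from the peak).
ΣM about L: R_y·223 − 610·209 − (½·6.8·102)·128 − 110·sin70°·117 = 0 → R_y = 183974/223 = 824.996 ≈ 825.0 N.
ΣF_y = 0: L_y + 824.996 − 610 − ½·6.8·102 − 110·sin70° = 0 → L_y = 235.2 N.
ΣF_x = 0: L_x + 110·cos70° = 0 → L_x = -37.62 N.

L_x = -37.62 N, L_y = 235.2 N, R_y = 825.0 N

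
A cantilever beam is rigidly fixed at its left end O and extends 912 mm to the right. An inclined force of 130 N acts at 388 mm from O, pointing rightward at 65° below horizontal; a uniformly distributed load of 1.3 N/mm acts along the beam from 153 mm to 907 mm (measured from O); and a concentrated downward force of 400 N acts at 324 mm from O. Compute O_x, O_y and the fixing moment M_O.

Resultant of the distributed load: 1.3 × 754 = 980.2 N at 530 mm from O.
ΣF_x = 0: O_x + 130·cos65° = 0 → O_x = -54.94 N.
ΣF_y = 0: O_y − 130·sin65° − 1.3·754 − 400 = 0 → O_y = 1498 N.
ΣM about O: M_O − 130·sin65°·388 − (1.3·754)·530 − 400·324 = 0 → M_O = 694800 N·mm.

O_x = -54.94 N, O_y = 1498 N, M_O = 694800 N·mm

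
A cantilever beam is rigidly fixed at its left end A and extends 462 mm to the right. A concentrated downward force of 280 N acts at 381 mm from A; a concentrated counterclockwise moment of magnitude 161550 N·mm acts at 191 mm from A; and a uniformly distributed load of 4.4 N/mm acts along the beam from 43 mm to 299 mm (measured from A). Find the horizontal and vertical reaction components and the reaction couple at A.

Resultant of the distributed load: 4.4 × 256 = 1126.4 N at 171 mm from A.
ΣF_x = 0: A_x = 0.
ΣF_y = 0: A_y − 280 − 4.4·256 = 0 → A_y = 1406 N.
ΣM about A: M_A − 280·381 + 161550 − (4.4·256)·171 = 0 → M_A = 137700 N·mm.

A_x = 0, A_y = 1406 N, M_A = 137700 N·mm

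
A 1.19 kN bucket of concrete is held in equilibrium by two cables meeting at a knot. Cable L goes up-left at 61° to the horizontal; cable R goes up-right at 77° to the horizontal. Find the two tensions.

T_L = 0.4001 kN, T_R = 0.8622 kN

ΣF_x = 0: −T_L·cos61° + T_R·cos77° = 0 → T_R = 2.15518·T_L.
ΣF_y = 0: T_L·sin61° + T_R·sin77° = 1.19.
Substitute: T_L·(0.87462 + 2.15518·0.97437) = 1.19 → T_L = 0.400059 ≈ 0.4001 kN.
Then T_R = 2.15518 × 0.400059 = 0.8622 kN.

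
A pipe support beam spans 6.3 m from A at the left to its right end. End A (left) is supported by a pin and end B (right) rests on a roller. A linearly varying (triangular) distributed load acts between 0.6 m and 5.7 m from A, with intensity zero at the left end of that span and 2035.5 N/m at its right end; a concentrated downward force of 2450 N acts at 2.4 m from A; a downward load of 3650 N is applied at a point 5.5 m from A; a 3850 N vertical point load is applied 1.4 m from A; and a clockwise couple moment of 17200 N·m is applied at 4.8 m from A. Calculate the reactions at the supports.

A_x = 0, A_y = 4139 N, B_y = 11000 N

Resultant of the triangular load: ½ × 2035.5 × 5.1 = 5190.525 N, acting at 4 m from A (one-third of the span from the peak).
ΣM about A: B_y·6.3 − (½·2035.5·5.1)·4 − 2450·2.4 − 3650·5.5 − 3850·1.4 − 17200 = 0 → B_y = 69307.1/6.3 = 11001.1 ≈ 11000 N.
ΣF_y = 0: A_y + 11001.1 − ½·2035.5·5.1 − 2450 − 3650 − 3850 = 0 → A_y = 4139 N.
ΣF_x = 0: no horizontal applied forces, so A_x = 0.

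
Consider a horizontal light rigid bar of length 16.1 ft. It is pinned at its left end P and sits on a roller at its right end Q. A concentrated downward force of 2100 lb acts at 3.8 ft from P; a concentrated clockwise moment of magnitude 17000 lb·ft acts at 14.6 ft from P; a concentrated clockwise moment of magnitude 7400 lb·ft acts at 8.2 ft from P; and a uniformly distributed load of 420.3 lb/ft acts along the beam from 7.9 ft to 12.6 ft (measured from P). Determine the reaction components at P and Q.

Resultant of the distributed load: 420.3 × 4.7 = 1975.41 lb at 10.25 ft from P.
Moments about P: Q_y·16.1 − 2100·3.8 − 17000 − 7400 − (420.3·4.7)·10.25 = 0 → Q_y = 52627.9525/16.1 = 3268.82 ≈ 3269 lb.
ΣF_y = 0: P_y + 3268.82 − 2100 − 420.3·4.7 = 0 → P_y = 806.6 lb.
ΣF_x = 0: no horizontal applied forces, so P_x = 0.

P_x = 0, P_y = 806.6 lb, Q_y = 3269 lb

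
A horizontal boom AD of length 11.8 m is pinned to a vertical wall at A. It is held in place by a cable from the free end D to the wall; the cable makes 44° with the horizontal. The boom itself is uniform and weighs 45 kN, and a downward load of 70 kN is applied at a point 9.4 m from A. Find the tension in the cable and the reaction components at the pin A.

T = 112.7 kN, A_x = 81.04 kN, A_y = 36.74 kN

ΣM about A: T·sin44°·11.8 − 45·5.9 − 70·9.4 = 0 → T = 923.5/(11.8·0.694658) = 112.664 ≈ 112.7 kN.
ΣF_x = 0: A_x − T·cos44° = 0 → A_x = 112.664 × 0.71934 = 81.04 kN.
ΣF_y = 0: A_y + T·sin44° − 45 − 70 = 0 → A_y = 115 − 112.664 × 0.694658 = 36.74 kN.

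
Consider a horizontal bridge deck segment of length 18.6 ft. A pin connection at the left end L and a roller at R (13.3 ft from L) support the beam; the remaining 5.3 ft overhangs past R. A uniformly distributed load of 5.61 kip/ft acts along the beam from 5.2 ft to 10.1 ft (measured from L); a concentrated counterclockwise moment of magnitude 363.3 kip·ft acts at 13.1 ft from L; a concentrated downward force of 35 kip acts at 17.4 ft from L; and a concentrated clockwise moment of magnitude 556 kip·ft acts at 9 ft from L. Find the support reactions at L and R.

L_x = 0, L_y = -13.60 kip, R_y = 76.09 kip

Resultant of the distributed load: 5.61 × 4.9 = 27.489 kip at 7.65 ft from L.
ΣM about L: R_y·13.3 − (5.61·4.9)·7.65 + 363.3 − 35·17.4 − 556 = 0 → R_y = 1011.99085/13.3 = 76.0895 ≈ 76.09 kip.
ΣF_y = 0: L_y + 76.0895 − 5.61·4.9 − 35 = 0 → L_y = -13.60 kip.
ΣF_x = 0: no horizontal applied forces, so L_x = 0.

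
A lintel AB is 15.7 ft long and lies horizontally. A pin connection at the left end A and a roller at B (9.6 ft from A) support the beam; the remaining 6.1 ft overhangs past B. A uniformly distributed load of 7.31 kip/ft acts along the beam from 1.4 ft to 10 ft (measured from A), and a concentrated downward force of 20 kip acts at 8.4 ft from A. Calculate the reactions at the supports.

A_x = 0, A_y = 28.04 kip, B_y = 54.83 kip

Resultant of the distributed load: 7.31 × 8.6 = 62.866 kip at 5.7 ft from A.
Moments about A: B_y·9.6 − (7.31·8.6)·5.7 − 20·8.4 = 0 → B_y = 526.3362/9.6 = 54.8267 ≈ 54.83 kip.
ΣF_y = 0: A_y + 54.8267 − 7.31·8.6 − 20 = 0 → A_y = 28.04 kip.
ΣF_x = 0: no horizontal applied forces, so A_x = 0.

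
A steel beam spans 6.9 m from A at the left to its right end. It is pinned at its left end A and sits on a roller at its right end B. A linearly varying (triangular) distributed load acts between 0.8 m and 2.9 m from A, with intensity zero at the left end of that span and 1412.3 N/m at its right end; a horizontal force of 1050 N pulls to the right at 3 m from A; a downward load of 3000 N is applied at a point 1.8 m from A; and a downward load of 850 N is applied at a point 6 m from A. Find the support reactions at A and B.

A_x = -1050 N, A_y = 3338 N, B_y = 1995 N

Resultant of the triangular load: ½ × 1412.3 × 2.1 = 1482.915 N, acting at 2.2 m from A (one-third of the span from the peak).
Moments about A: B_y·6.9 − (½·1412.3·2.1)·2.2 − 3000·1.8 − 850·6 = 0 → B_y = 13762.413/6.9 = 1994.55 ≈ 1995 N.
ΣF_y = 0: A_y + 1994.55 − ½·1412.3·2.1 − 3000 − 850 = 0 → A_y = 3338 N.
ΣF_x = 0: A_x + 1050 = 0 → A_x = -1050 N.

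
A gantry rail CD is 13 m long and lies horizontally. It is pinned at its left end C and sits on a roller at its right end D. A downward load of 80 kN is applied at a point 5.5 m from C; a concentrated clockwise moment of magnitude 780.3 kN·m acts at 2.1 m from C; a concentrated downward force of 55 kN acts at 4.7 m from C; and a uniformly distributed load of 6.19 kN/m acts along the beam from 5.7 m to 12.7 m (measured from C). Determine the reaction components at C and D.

C_x = 0, C_y = 33.91 kN, D_y = 144.4 kN

Resultant of the distributed load: 6.19 × 7 = 43.33 kN at 9.2 m from C.
Taking moments about C: D_y·13 − 80·5.5 − 780.3 − 55·4.7 − (6.19·7)·9.2 = 0 → D_y = 1877.436/13 = 144.418 ≈ 144.4 kN.
ΣF_y = 0: C_y + 144.418 − 80 − 55 − 6.19·7 = 0 → C_y = 33.91 kN.
ΣF_x = 0: no horizontal applied forces, so C_x = 0.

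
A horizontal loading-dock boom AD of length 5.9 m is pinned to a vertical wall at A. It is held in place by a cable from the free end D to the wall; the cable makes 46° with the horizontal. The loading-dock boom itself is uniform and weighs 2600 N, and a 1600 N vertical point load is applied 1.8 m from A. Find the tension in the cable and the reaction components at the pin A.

ΣM about A: T·sin46°·5.9 − 2600·2.95 − 1600·1.8 = 0 → T = 10550/(5.9·0.71934) = 2485.8 ≈ 2486 N.
ΣF_x = 0: A_x − T·cos46° = 0 → A_x = 2485.8 × 0.694658 = 1727 N.
ΣF_y = 0: A_y + T·sin46° − 2600 − 1600 = 0 → A_y = 4200 − 2485.8 × 0.71934 = 2412 N.

T = 2486 N, A_x = 1727 N, A_y = 2412 N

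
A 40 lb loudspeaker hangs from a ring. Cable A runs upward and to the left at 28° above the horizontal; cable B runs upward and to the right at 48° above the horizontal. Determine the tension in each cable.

T_A = 27.58 lb, T_B = 36.40 lb

ΣF_x = 0: −T_A·cos28° + T_B·cos48° = 0 → T_B = 1.31954·T_A.
ΣF_y = 0: T_A·sin28° + T_B·sin48° = 40.
Substitute: T_A·(0.469472 + 1.31954·0.743145) = 40 → T_A = 27.5847 ≈ 27.58 lb.
Then T_B = 1.31954 × 27.5847 = 36.40 lb.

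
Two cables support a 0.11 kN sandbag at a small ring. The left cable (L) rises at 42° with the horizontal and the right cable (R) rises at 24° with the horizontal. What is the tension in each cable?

T_L = 0.1100 kN, T_R = 0.08948 kN

ΣF_x = 0: −T_L·cos42° + T_R·cos24° = 0 → T_R = 0.813473·T_L.
ΣF_y = 0: T_L·sin42° + T_R·sin24° = 0.11.
Substitute: T_L·(0.669131 + 0.813473·0.406737) = 0.11 → T_L = 0.1100 kN.
Then T_R = 0.813473 × 0.11 = 0.08948 kN.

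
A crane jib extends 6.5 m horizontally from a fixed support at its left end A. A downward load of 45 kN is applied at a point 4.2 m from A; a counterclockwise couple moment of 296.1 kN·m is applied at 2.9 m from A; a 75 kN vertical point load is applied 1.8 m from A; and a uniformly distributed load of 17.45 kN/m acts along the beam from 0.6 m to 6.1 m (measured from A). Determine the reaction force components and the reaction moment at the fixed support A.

Resultant of the distributed load: 17.45 × 5.5 = 95.975 kN at 3.35 m from A.
ΣF_x = 0: A_x = 0.
ΣF_y = 0: A_y − 45 − 75 − 17.45·5.5 = 0 → A_y = 216.0 kN.
ΣM about A: M_A − 45·4.2 + 296.1 − 75·1.8 − (17.45·5.5)·3.35 = 0 → M_A = 349.4 kN·m.

A_x = 0, A_y = 216.0 kN, M_A = 349.4 kN·m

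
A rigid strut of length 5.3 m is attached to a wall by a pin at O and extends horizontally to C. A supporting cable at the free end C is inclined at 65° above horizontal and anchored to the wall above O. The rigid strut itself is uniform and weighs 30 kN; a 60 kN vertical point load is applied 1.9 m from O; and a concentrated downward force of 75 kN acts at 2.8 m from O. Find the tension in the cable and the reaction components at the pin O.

ΣM about O: T·sin65°·5.3 − 30·2.65 − 60·1.9 − 75·2.8 = 0 → T = 403.5/(5.3·0.906308) = 84.0024 ≈ 84.00 kN.
ΣF_x = 0: O_x − T·cos65° = 0 → O_x = 84.0024 × 0.422618 = 35.50 kN.
ΣF_y = 0: O_y + T·sin65° − 30 − 60 − 75 = 0 → O_y = 165 − 84.0024 × 0.906308 = 88.87 kN.

T = 84.00 kN, O_x = 35.50 kN, O_y = 88.87 kN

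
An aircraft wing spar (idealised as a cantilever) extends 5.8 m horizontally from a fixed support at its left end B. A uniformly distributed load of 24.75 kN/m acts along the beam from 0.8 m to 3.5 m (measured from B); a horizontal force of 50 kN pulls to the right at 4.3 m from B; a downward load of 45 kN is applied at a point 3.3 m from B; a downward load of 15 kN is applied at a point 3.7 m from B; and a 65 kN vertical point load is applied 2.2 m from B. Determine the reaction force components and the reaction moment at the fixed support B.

Resultant of the distributed load: 24.75 × 2.7 = 66.825 kN at 2.15 m from B.
ΣF_x = 0: B_x + 50 = 0 → B_x = -50.00 kN.
ΣF_y = 0: B_y − 24.75·2.7 − 45 − 15 − 65 = 0 → B_y = 191.8 kN.
ΣM about B: M_B − (24.75·2.7)·2.15 − 45·3.3 − 15·3.7 − 65·2.2 = 0 → M_B = 490.7 kN·m.

B_x = -50.00 kN, B_y = 191.8 kN, M_B = 490.7 kN·m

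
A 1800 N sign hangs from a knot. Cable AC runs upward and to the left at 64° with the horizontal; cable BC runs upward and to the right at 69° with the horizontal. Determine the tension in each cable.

T_AC = 882.0 N, T_BC = 1079 N

ΣF_x = 0: −T_AC·cos64° + T_BC·cos69° = 0 → T_BC = 1.22324·T_AC.
ΣF_y = 0: T_AC·sin64° + T_BC·sin69° = 1800.
Substitute: T_AC·(0.898794 + 1.22324·0.93358) = 1800 → T_AC = 882.013 ≈ 882.0 N.
Then T_BC = 1.22324 × 882.013 = 1079 N.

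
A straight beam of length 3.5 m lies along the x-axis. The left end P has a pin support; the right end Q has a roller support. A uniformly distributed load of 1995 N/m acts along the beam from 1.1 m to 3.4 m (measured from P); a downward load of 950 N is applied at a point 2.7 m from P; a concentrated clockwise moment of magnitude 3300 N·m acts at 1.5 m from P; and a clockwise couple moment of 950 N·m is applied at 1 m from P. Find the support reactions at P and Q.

Resultant of the distributed load: 1995 × 2.3 = 4588.5 N at 2.25 m from P.
Taking moments about P: Q_y·3.5 − (1995·2.3)·2.25 − 950·2.7 − 3300 − 950 = 0 → Q_y = 17139.125/3.5 = 4896.89 ≈ 4897 N.
ΣF_y = 0: P_y + 4896.89 − 1995·2.3 − 950 = 0 → P_y = 641.6 N.
ΣF_x = 0: no horizontal applied forces, so P_x = 0.

P_x = 0, P_y = 641.6 N, Q_y = 4897 N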